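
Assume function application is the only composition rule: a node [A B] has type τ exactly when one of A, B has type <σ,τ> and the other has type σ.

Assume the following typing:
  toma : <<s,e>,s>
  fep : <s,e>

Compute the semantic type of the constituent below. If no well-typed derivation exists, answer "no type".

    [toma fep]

[toma fep]: functor toma : <<s,e>,s>, argument fep : <s,e>; result s.

s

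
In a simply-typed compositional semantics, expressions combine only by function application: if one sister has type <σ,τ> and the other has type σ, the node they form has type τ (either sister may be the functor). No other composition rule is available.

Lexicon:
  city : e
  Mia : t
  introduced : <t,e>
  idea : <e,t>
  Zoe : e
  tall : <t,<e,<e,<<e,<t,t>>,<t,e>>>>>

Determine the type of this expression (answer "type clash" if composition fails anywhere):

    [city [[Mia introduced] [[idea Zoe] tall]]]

<<e,<t,t>>,<t,e>>

[Mia introduced]: functor introduced : <t,e>, argument Mia : t; result e.
[idea Zoe]: functor idea : <e,t>, argument Zoe : e; result t.
[[idea Zoe] tall]: functor tall : <t,<e,<e,<<e,<t,t>>,<t,e>>>>>, argument [idea Zoe] : t; result <e,<e,<<e,<t,t>>,<t,e>>>>.
[[Mia introduced] [[idea Zoe] tall]]: functor [[idea Zoe] tall] : <e,<e,<<e,<t,t>>,<t,e>>>>, argument [Mia introduced] : e; result <e,<<e,<t,t>>,<t,e>>>.
[city [[Mia introduced] [[idea Zoe] tall]]]: functor [[Mia introduced] [[idea Zoe] tall]] : <e,<<e,<t,t>>,<t,e>>>, argument city : e; result <<e,<t,t>>,<t,e>>.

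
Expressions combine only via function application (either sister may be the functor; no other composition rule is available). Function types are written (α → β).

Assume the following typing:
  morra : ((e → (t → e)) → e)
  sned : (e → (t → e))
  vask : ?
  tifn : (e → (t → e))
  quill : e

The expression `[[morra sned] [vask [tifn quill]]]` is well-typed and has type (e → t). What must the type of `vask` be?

((t → e) → (e → (e → t)))

[[morra sned] [vask [tifn quill]]] must have type (e → t). The sister [morra sned] has type e; that is not a function onto (e → t), so [vask [tifn quill]] must be the functor, of type (e → (e → t)).
[vask [tifn quill]] must have type (e → (e → t)). The sister [tifn quill] has type (t → e); that is not a function onto (e → (e → t)), so vask must be the functor, of type ((t → e) → (e → (e → t))).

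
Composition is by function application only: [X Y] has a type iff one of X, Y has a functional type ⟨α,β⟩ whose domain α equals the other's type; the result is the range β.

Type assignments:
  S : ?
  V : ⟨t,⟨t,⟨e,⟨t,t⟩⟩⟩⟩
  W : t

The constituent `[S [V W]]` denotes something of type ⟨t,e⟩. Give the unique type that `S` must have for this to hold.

[S [V W]] must have type ⟨t,e⟩. The sister [V W] has type ⟨t,⟨e,⟨t,t⟩⟩⟩; that is not a function onto ⟨t,e⟩, so S must be the functor, of type ⟨⟨t,⟨e,⟨t,t⟩⟩⟩,⟨t,e⟩⟩.

⟨⟨t,⟨e,⟨t,t⟩⟩⟩,⟨t,e⟩⟩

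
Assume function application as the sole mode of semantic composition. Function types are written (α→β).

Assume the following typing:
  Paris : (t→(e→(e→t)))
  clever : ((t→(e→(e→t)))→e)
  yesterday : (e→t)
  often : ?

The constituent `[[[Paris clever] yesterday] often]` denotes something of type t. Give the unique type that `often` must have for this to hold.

At [[[Paris clever] yesterday] often] (required: t): [[Paris clever] yesterday] is t, which is not a function with range t; hence often is the functor — type (t→t).

(t→t)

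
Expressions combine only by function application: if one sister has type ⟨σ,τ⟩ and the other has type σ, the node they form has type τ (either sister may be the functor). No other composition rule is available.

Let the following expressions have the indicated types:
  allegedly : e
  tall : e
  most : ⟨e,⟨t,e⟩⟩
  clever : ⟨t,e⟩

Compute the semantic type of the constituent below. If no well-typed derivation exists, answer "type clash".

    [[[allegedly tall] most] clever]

[allegedly tall]: e with e — neither is a function whose domain matches the other; composition fails here.

type clash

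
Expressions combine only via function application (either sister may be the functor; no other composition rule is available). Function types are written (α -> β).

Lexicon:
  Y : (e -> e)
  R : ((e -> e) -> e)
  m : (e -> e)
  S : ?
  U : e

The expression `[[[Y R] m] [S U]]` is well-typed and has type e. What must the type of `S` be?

(e -> (e -> e))

[[[Y R] m] [S U]] is required to be e. [[Y R] m] : e cannot yield e as functor, so [S U] : (e -> e).
[S U] is required to be (e -> e). U : e cannot yield (e -> e) as functor, so S : (e -> (e -> e)).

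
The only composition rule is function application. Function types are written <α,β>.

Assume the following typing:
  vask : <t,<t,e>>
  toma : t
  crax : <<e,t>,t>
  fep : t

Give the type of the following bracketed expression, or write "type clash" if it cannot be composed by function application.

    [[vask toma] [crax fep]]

At [vask toma], vask : <t,<t,e>> takes toma : t, giving <t,e>.
At [crax fep]: neither <<e,t>,t> nor t can take the other as argument; the node is ill-typed.

type clash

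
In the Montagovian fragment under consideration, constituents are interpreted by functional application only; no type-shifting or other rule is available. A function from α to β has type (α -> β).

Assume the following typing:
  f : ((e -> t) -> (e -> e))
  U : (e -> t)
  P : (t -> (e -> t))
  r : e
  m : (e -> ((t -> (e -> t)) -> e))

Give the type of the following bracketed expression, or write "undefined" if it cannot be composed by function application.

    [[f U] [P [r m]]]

At [f U], f : ((e -> t) -> (e -> e)) takes U : (e -> t), giving (e -> e).
At [r m], m : (e -> ((t -> (e -> t)) -> e)) takes r : e, giving ((t -> (e -> t)) -> e).
At [P [r m]], [r m] : ((t -> (e -> t)) -> e) takes P : (t -> (e -> t)), giving e.
At [[f U] [P [r m]]], [f U] : (e -> e) takes [P [r m]] : e, giving e.

e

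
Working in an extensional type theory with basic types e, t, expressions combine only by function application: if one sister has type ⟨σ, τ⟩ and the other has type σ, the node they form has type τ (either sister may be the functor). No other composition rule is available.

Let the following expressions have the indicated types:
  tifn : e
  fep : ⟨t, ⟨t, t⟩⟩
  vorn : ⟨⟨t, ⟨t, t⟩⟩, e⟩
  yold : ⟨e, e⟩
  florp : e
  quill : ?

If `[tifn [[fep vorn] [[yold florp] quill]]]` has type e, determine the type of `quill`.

⟨e, ⟨e, ⟨e, e⟩⟩⟩

[tifn [[fep vorn] [[yold florp] quill]]] is required to be e. tifn : e cannot yield e as functor, so [[fep vorn] [[yold florp] quill]] : ⟨e, e⟩.
[[fep vorn] [[yold florp] quill]] is required to be ⟨e, e⟩. [fep vorn] : e cannot yield ⟨e, e⟩ as functor, so [[yold florp] quill] : ⟨e, ⟨e, e⟩⟩.
[[yold florp] quill] is required to be ⟨e, ⟨e, e⟩⟩. [yold florp] : e cannot yield ⟨e, ⟨e, e⟩⟩ as functor, so quill : ⟨e, ⟨e, ⟨e, e⟩⟩⟩.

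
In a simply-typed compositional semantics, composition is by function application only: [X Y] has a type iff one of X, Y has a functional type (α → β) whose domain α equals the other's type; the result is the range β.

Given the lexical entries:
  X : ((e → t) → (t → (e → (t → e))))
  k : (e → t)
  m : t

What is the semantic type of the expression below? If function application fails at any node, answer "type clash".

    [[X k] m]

(e → (t → e))

[X k]: ((e → t) → (t → (e → (t → e)))) applied to (e → t) yields (t → (e → (t → e))).
[[X k] m]: (t → (e → (t → e))) applied to t yields (e → (t → e)).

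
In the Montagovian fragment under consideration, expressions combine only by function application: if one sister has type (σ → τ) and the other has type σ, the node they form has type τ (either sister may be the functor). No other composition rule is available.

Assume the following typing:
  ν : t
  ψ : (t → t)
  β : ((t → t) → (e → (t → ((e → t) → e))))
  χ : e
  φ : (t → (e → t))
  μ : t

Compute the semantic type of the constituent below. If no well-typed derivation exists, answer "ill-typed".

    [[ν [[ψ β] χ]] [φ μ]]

e

[ψ β]: functor β : ((t → t) → (e → (t → ((e → t) → e)))), argument ψ : (t → t); result (e → (t → ((e → t) → e))).
[[ψ β] χ]: functor [ψ β] : (e → (t → ((e → t) → e))), argument χ : e; result (t → ((e → t) → e)).
[ν [[ψ β] χ]]: functor [[ψ β] χ] : (t → ((e → t) → e)), argument ν : t; result ((e → t) → e).
[φ μ]: functor φ : (t → (e → t)), argument μ : t; result (e → t).
[[ν [[ψ β] χ]] [φ μ]]: functor [ν [[ψ β] χ]] : ((e → t) → e), argument [φ μ] : (e → t); result e.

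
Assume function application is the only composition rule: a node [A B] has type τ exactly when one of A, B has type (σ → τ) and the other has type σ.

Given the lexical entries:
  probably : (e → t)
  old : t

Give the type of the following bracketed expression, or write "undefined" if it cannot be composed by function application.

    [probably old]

[probably old]: (e → t) with t — neither is a function whose domain matches the other; composition fails here.

undefined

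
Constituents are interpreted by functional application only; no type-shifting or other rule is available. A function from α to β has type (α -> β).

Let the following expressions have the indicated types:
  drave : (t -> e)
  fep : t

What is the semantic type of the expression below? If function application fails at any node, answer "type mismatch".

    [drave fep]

e

[drave fep]: functor drave : (t -> e), argument fep : t; result e.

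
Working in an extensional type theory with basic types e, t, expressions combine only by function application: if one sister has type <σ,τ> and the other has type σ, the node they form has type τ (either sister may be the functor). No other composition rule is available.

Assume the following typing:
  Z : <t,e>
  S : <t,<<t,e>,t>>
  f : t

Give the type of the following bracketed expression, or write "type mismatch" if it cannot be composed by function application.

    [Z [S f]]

[S f]: <t,<<t,e>,t>> applied to t yields <<t,e>,t>.
[Z [S f]]: <<t,e>,t> applied to <t,e> yields t.

t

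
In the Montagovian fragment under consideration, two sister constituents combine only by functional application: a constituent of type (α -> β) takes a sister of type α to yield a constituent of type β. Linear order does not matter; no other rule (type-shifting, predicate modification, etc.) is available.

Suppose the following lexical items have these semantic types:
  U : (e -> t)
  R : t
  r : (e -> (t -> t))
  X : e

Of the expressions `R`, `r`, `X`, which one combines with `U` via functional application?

X

R : t — does not combine with U.
r : (e -> (t -> t)) — does not combine with U.
X — combines: U : (e -> t) takes X : e as argument, giving t.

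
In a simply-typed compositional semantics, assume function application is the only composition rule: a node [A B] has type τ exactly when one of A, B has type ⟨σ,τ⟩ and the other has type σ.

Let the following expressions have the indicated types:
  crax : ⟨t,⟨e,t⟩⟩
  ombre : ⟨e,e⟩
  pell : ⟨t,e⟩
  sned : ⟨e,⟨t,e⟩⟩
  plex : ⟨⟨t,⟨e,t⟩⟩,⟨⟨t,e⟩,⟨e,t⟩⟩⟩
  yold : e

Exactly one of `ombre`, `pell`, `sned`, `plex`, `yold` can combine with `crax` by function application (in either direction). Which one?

plex

ombre : ⟨e,e⟩ — crax needs t; ombre needs e; neither fits.
pell : ⟨t,e⟩ — crax needs t; pell needs t; neither fits.
sned : ⟨e,⟨t,e⟩⟩ — crax needs t; sned needs e; neither fits.
plex — combines: plex : ⟨⟨t,⟨e,t⟩⟩,⟨⟨t,e⟩,⟨e,t⟩⟩⟩ takes crax : ⟨t,⟨e,t⟩⟩ as argument, giving ⟨⟨t,e⟩,⟨e,t⟩⟩.
yold : e — crax needs t; yold needs nothing (atomic); neither fits.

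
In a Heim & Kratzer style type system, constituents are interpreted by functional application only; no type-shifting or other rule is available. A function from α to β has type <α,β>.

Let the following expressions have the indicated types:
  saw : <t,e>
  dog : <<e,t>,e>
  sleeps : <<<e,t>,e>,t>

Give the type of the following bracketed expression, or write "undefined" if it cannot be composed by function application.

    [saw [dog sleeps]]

e

[dog sleeps]: functor sleeps : <<<e,t>,e>,t>, argument dog : <<e,t>,e>; result t.
[saw [dog sleeps]]: functor saw : <t,e>, argument [dog sleeps] : t; result e.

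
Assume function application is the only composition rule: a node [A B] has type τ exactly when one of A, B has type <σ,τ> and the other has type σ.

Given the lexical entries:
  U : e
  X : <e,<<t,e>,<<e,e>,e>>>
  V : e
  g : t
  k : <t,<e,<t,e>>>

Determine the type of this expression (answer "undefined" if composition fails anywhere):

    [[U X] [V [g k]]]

<<e,e>,e>

[U X] — X of type <e,<<t,e>,<<e,e>,e>>> combines with U of type e: type <<t,e>,<<e,e>,e>>.
[g k] — k of type <t,<e,<t,e>>> combines with g of type t: type <e,<t,e>>.
[V [g k]] — [g k] of type <e,<t,e>> combines with V of type e: type <t,e>.
[[U X] [V [g k]]] — [U X] of type <<t,e>,<<e,e>,e>> combines with [V [g k]] of type <t,e>: type <<e,e>,e>.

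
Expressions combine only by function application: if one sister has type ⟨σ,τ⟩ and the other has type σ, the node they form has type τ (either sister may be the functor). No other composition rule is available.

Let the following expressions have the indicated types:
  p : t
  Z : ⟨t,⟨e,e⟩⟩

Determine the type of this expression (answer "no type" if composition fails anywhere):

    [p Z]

⟨e,e⟩

[p Z] — Z of type ⟨t,⟨e,e⟩⟩ combines with p of type t: type ⟨e,e⟩.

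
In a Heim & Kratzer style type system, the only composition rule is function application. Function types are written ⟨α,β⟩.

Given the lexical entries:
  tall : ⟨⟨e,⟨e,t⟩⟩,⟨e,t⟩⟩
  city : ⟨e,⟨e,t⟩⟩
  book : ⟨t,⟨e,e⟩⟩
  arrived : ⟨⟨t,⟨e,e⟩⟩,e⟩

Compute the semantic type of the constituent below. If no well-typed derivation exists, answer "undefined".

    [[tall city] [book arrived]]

t

At [tall city], tall : ⟨⟨e,⟨e,t⟩⟩,⟨e,t⟩⟩ takes city : ⟨e,⟨e,t⟩⟩, giving ⟨e,t⟩.
At [book arrived], arrived : ⟨⟨t,⟨e,e⟩⟩,e⟩ takes book : ⟨t,⟨e,e⟩⟩, giving e.
At [[tall city] [book arrived]], [tall city] : ⟨e,t⟩ takes [book arrived] : e, giving t.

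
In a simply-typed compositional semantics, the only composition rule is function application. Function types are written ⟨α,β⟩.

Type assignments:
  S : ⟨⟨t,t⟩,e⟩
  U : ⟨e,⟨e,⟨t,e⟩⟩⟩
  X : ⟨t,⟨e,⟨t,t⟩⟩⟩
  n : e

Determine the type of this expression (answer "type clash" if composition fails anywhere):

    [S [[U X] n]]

type clash

At [U X]: neither ⟨e,⟨e,⟨t,e⟩⟩⟩ nor ⟨t,⟨e,⟨t,t⟩⟩⟩ can take the other as argument; the node is ill-typed.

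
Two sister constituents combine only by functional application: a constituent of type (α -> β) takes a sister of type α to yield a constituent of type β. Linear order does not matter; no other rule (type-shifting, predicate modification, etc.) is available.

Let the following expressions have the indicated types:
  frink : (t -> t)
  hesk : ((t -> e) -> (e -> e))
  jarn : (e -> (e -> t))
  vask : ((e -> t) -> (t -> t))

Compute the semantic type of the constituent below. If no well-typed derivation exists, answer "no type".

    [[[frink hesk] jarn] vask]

[frink hesk]: (t -> t) and ((t -> e) -> (e -> e)) cannot combine by function application — type clash.

no type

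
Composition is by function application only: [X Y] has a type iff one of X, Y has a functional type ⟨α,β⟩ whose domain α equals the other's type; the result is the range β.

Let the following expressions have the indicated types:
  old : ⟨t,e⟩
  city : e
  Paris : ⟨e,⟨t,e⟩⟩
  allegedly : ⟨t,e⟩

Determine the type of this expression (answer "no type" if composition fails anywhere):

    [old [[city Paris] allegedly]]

no type

At [city Paris], Paris : ⟨e,⟨t,e⟩⟩ takes city : e, giving ⟨t,e⟩.
At [[city Paris] allegedly]: neither ⟨t,e⟩ nor ⟨t,e⟩ can take the other as argument; the node is ill-typed.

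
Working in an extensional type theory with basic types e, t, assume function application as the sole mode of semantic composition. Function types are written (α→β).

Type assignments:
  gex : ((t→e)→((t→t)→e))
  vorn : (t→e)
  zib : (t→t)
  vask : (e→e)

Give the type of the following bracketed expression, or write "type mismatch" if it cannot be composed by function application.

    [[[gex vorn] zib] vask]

[gex vorn] — gex of type ((t→e)→((t→t)→e)) combines with vorn of type (t→e): type ((t→t)→e).
[[gex vorn] zib] — [gex vorn] of type ((t→t)→e) combines with zib of type (t→t): type e.
[[[gex vorn] zib] vask] — vask of type (e→e) combines with [[gex vorn] zib] of type e: type e.

e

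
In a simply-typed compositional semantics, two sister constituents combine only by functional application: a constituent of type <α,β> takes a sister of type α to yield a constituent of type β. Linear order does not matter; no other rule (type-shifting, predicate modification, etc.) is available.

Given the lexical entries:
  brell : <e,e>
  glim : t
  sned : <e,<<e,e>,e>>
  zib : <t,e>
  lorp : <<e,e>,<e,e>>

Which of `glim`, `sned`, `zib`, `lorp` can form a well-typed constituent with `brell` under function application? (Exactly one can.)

glim : t — does not combine with brell.
sned : <e,<<e,e>,e>> — does not combine with brell.
zib : <t,e> — does not combine with brell.
lorp — combines: lorp : <<e,e>,<e,e>> takes brell : <e,e> as argument, giving <e,e>.

lorp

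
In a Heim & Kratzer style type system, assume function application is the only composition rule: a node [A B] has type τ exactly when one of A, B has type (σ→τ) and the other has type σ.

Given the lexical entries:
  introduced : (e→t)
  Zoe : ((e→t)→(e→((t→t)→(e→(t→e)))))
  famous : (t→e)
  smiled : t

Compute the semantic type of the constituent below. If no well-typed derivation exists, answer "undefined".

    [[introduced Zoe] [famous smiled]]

((t→t)→(e→(t→e)))

[introduced Zoe]: Zoe is ((e→t)→(e→((t→t)→(e→(t→e))))), introduced is (e→t); result (e→((t→t)→(e→(t→e)))).
[famous smiled]: famous is (t→e), smiled is t; result e.
[[introduced Zoe] [famous smiled]]: [introduced Zoe] is (e→((t→t)→(e→(t→e)))), [famous smiled] is e; result ((t→t)→(e→(t→e))).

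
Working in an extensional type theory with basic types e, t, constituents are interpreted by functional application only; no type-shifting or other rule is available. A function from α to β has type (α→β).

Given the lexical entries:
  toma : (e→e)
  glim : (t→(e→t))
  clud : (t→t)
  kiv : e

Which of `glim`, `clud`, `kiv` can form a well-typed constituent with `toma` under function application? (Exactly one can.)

kiv

glim : (t→(e→t)) — toma needs e; glim needs t; neither fits.
clud : (t→t) — toma needs e; clud needs t; neither fits.
kiv — combines: toma : (e→e) takes kiv : e as argument, giving e.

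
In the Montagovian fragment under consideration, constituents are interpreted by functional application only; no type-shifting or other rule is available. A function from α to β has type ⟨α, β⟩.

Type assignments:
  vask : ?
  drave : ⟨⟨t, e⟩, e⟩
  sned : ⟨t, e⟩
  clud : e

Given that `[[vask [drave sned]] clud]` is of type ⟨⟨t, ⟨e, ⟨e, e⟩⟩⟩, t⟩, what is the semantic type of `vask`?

⟨e, ⟨e, ⟨⟨t, ⟨e, ⟨e, e⟩⟩⟩, t⟩⟩⟩

[[vask [drave sned]] clud] is required to be ⟨⟨t, ⟨e, ⟨e, e⟩⟩⟩, t⟩. clud : e cannot yield ⟨⟨t, ⟨e, ⟨e, e⟩⟩⟩, t⟩ as functor, so [vask [drave sned]] : ⟨e, ⟨⟨t, ⟨e, ⟨e, e⟩⟩⟩, t⟩⟩.
[vask [drave sned]] is required to be ⟨e, ⟨⟨t, ⟨e, ⟨e, e⟩⟩⟩, t⟩⟩. [drave sned] : e cannot yield ⟨e, ⟨⟨t, ⟨e, ⟨e, e⟩⟩⟩, t⟩⟩ as functor, so vask : ⟨e, ⟨e, ⟨⟨t, ⟨e, ⟨e, e⟩⟩⟩, t⟩⟩⟩.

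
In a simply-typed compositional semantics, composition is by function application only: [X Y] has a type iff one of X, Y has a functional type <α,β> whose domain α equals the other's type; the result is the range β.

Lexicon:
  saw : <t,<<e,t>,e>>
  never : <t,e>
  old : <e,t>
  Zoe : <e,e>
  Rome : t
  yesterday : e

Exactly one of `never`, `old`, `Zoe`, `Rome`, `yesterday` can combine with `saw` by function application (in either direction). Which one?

never : <t,e> — does not combine with saw.
old : <e,t> — does not combine with saw.
Zoe : <e,e> — does not combine with saw.
Rome — combines: saw : <t,<<e,t>,e>> takes Rome : t as argument, giving <<e,t>,e>.
yesterday : e — does not combine with saw.

Rome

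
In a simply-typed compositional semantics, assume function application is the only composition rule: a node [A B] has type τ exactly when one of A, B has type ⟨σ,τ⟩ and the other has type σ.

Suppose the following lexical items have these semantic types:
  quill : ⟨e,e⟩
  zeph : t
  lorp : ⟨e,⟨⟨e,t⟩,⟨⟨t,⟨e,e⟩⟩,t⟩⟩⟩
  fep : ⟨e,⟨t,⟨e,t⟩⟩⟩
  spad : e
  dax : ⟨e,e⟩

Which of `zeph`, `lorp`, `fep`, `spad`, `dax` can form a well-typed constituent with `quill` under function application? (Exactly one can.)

zeph : t — neither side's domain matches the other.
lorp : ⟨e,⟨⟨e,t⟩,⟨⟨t,⟨e,e⟩⟩,t⟩⟩⟩ — neither side's domain matches the other.
fep : ⟨e,⟨t,⟨e,t⟩⟩⟩ — neither side's domain matches the other.
spad — combines: quill : ⟨e,e⟩ takes spad : e as argument, giving e.
dax : ⟨e,e⟩ — neither side's domain matches the other.

spad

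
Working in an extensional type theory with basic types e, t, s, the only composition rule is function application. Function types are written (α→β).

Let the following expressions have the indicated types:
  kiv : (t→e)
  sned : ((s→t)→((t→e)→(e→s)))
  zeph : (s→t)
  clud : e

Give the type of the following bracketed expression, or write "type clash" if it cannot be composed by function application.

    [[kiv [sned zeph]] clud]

[sned zeph]: sned is ((s→t)→((t→e)→(e→s))), zeph is (s→t); result ((t→e)→(e→s)).
[kiv [sned zeph]]: [sned zeph] is ((t→e)→(e→s)), kiv is (t→e); result (e→s).
[[kiv [sned zeph]] clud]: [kiv [sned zeph]] is (e→s), clud is e; result s.

s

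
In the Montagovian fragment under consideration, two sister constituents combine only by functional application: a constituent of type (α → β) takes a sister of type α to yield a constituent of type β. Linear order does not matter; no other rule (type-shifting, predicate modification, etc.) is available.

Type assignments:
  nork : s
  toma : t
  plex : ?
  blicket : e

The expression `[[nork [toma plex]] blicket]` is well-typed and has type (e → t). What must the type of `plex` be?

For [[nork [toma plex]] blicket] to have type (e → t) with blicket of type e, [nork [toma plex]] must be the function: [nork [toma plex]] : (e → (e → t)).
For [nork [toma plex]] to have type (e → (e → t)) with nork of type s, [toma plex] must be the function: [toma plex] : (s → (e → (e → t))).
For [toma plex] to have type (s → (e → (e → t))) with toma of type t, plex must be the function: plex : (t → (s → (e → (e → t)))).

(t → (s → (e → (e → t))))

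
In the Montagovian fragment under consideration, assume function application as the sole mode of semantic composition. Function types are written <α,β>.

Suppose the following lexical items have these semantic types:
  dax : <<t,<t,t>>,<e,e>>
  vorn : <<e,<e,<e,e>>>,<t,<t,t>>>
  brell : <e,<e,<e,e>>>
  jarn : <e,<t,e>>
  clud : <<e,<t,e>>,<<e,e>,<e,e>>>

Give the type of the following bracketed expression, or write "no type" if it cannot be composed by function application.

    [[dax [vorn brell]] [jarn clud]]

[vorn brell]: vorn is <<e,<e,<e,e>>>,<t,<t,t>>>, brell is <e,<e,<e,e>>>; result <t,<t,t>>.
[dax [vorn brell]]: dax is <<t,<t,t>>,<e,e>>, [vorn brell] is <t,<t,t>>; result <e,e>.
[jarn clud]: clud is <<e,<t,e>>,<<e,e>,<e,e>>>, jarn is <e,<t,e>>; result <<e,e>,<e,e>>.
[[dax [vorn brell]] [jarn clud]]: [jarn clud] is <<e,e>,<e,e>>, [dax [vorn brell]] is <e,e>; result <e,e>.

<e,e>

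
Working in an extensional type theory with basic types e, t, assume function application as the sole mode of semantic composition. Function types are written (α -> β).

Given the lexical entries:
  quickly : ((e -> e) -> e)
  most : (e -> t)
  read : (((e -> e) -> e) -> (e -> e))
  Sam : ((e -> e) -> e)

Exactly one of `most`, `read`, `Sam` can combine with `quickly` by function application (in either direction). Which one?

read

most : (e -> t) — no; quickly wants (e -> e), and most wants e.
read — combines: read : (((e -> e) -> e) -> (e -> e)) takes quickly : ((e -> e) -> e) as argument, giving (e -> e).
Sam : ((e -> e) -> e) — no; quickly wants (e -> e), and Sam wants (e -> e).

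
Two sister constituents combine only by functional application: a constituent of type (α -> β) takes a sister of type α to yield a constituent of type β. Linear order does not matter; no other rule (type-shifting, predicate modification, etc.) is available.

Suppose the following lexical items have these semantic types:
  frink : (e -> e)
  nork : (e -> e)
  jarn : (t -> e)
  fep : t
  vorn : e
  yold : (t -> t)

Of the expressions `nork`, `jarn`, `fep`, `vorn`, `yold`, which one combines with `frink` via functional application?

vorn

nork : (e -> e) — does not combine with frink.
jarn : (t -> e) — does not combine with frink.
fep : t — does not combine with frink.
vorn — combines: frink : (e -> e) takes vorn : e as argument, giving e.
yold : (t -> t) — does not combine with frink.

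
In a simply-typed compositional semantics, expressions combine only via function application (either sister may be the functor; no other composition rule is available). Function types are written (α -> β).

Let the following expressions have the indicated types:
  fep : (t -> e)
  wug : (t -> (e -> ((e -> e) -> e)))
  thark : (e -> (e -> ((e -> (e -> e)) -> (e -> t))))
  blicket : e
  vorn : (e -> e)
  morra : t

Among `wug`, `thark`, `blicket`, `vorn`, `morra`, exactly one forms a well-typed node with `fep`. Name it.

wug : (t -> (e -> ((e -> e) -> e))) — neither side's domain matches the other.
thark : (e -> (e -> ((e -> (e -> e)) -> (e -> t)))) — neither side's domain matches the other.
blicket : e — neither side's domain matches the other.
vorn : (e -> e) — neither side's domain matches the other.
morra — combines: fep : (t -> e) takes morra : t as argument, giving e.

morra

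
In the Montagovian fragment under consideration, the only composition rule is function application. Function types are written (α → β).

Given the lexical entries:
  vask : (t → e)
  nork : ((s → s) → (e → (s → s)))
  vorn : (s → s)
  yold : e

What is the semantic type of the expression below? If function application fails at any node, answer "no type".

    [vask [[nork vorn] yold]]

[nork vorn]: nork is ((s → s) → (e → (s → s))), vorn is (s → s); result (e → (s → s)).
[[nork vorn] yold]: [nork vorn] is (e → (s → s)), yold is e; result (s → s).
[vask [[nork vorn] yold]]: (t → e) and (s → s) cannot combine by function application — type clash.

no type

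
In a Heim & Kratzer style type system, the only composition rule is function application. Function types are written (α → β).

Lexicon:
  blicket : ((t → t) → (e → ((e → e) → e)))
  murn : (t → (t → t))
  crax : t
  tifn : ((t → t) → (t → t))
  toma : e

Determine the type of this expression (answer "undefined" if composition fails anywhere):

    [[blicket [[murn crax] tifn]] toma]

[murn crax]: functor murn : (t → (t → t)), argument crax : t; result (t → t).
[[murn crax] tifn]: functor tifn : ((t → t) → (t → t)), argument [murn crax] : (t → t); result (t → t).
[blicket [[murn crax] tifn]]: functor blicket : ((t → t) → (e → ((e → e) → e))), argument [[murn crax] tifn] : (t → t); result (e → ((e → e) → e)).
[[blicket [[murn crax] tifn]] toma]: functor [blicket [[murn crax] tifn]] : (e → ((e → e) → e)), argument toma : e; result ((e → e) → e).

((e → e) → e)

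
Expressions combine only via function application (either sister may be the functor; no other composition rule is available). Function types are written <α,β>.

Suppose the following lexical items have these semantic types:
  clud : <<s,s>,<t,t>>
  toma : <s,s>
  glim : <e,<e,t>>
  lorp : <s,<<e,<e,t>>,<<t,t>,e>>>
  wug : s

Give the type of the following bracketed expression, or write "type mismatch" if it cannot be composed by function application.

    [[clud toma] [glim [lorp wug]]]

e

[clud toma]: functor clud : <<s,s>,<t,t>>, argument toma : <s,s>; result <t,t>.
[lorp wug]: functor lorp : <s,<<e,<e,t>>,<<t,t>,e>>>, argument wug : s; result <<e,<e,t>>,<<t,t>,e>>.
[glim [lorp wug]]: functor [lorp wug] : <<e,<e,t>>,<<t,t>,e>>, argument glim : <e,<e,t>>; result <<t,t>,e>.
[[clud toma] [glim [lorp wug]]]: functor [glim [lorp wug]] : <<t,t>,e>, argument [clud toma] : <t,t>; result e.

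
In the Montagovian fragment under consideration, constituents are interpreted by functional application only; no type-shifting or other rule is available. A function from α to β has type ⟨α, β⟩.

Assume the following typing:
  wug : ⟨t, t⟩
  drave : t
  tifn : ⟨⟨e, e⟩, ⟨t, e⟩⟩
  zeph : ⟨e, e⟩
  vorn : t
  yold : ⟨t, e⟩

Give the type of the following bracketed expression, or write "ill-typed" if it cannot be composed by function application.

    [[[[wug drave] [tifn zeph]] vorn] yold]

ill-typed

[wug drave]: ⟨t, t⟩ applied to t yields t.
[tifn zeph]: ⟨⟨e, e⟩, ⟨t, e⟩⟩ applied to ⟨e, e⟩ yields ⟨t, e⟩.
[[wug drave] [tifn zeph]]: ⟨t, e⟩ applied to t yields e.
[[[wug drave] [tifn zeph]] vorn]: e with t — neither is a function whose domain matches the other; composition fails here.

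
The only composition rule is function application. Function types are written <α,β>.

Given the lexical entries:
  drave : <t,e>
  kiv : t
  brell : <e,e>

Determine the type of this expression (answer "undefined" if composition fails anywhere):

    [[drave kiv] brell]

e

[drave kiv] — drave of type <t,e> combines with kiv of type t: type e.
[[drave kiv] brell] — brell of type <e,e> combines with [drave kiv] of type e: type e.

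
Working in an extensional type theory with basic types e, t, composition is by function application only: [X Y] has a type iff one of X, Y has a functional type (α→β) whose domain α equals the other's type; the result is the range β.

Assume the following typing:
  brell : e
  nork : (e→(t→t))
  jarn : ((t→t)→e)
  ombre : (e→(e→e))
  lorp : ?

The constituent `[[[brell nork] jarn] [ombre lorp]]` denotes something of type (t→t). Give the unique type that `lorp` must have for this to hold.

((e→(e→e))→(e→(t→t)))

[[[brell nork] jarn] [ombre lorp]] is required to be (t→t). [[brell nork] jarn] : e cannot yield (t→t) as functor, so [ombre lorp] : (e→(t→t)).
[ombre lorp] is required to be (e→(t→t)). ombre : (e→(e→e)) cannot yield (e→(t→t)) as functor, so lorp : ((e→(e→e))→(e→(t→t))).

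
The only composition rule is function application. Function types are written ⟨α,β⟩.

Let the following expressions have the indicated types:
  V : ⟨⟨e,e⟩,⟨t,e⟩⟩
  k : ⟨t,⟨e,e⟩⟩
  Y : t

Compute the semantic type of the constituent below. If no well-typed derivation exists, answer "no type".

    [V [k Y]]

[k Y] — k of type ⟨t,⟨e,e⟩⟩ combines with Y of type t: type ⟨e,e⟩.
[V [k Y]] — V of type ⟨⟨e,e⟩,⟨t,e⟩⟩ combines with [k Y] of type ⟨e,e⟩: type ⟨t,e⟩.

⟨t,e⟩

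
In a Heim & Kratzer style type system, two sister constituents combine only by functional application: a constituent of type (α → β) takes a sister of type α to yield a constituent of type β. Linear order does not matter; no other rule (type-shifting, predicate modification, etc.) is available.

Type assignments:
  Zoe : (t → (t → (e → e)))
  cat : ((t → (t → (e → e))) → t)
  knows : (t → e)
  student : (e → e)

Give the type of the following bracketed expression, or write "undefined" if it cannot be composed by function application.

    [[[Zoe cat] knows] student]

e

At [Zoe cat], cat : ((t → (t → (e → e))) → t) takes Zoe : (t → (t → (e → e))), giving t.
At [[Zoe cat] knows], knows : (t → e) takes [Zoe cat] : t, giving e.
At [[[Zoe cat] knows] student], student : (e → e) takes [[Zoe cat] knows] : e, giving e.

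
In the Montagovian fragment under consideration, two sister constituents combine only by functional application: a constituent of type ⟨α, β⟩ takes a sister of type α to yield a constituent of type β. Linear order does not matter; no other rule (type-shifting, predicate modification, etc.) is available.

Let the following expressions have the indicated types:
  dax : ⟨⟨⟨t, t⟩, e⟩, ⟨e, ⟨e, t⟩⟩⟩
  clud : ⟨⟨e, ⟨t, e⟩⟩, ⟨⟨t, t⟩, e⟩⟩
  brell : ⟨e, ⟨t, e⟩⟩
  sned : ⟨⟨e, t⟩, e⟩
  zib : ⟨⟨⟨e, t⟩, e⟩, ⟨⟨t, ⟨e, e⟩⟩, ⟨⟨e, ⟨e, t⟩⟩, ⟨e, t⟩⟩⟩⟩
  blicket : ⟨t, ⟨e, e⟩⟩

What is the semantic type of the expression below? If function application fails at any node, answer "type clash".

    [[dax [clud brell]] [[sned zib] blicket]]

[clud brell]: clud is ⟨⟨e, ⟨t, e⟩⟩, ⟨⟨t, t⟩, e⟩⟩, brell is ⟨e, ⟨t, e⟩⟩; result ⟨⟨t, t⟩, e⟩.
[dax [clud brell]]: dax is ⟨⟨⟨t, t⟩, e⟩, ⟨e, ⟨e, t⟩⟩⟩, [clud brell] is ⟨⟨t, t⟩, e⟩; result ⟨e, ⟨e, t⟩⟩.
[sned zib]: zib is ⟨⟨⟨e, t⟩, e⟩, ⟨⟨t, ⟨e, e⟩⟩, ⟨⟨e, ⟨e, t⟩⟩, ⟨e, t⟩⟩⟩⟩, sned is ⟨⟨e, t⟩, e⟩; result ⟨⟨t, ⟨e, e⟩⟩, ⟨⟨e, ⟨e, t⟩⟩, ⟨e, t⟩⟩⟩.
[[sned zib] blicket]: [sned zib] is ⟨⟨t, ⟨e, e⟩⟩, ⟨⟨e, ⟨e, t⟩⟩, ⟨e, t⟩⟩⟩, blicket is ⟨t, ⟨e, e⟩⟩; result ⟨⟨e, ⟨e, t⟩⟩, ⟨e, t⟩⟩.
[[dax [clud brell]] [[sned zib] blicket]]: [[sned zib] blicket] is ⟨⟨e, ⟨e, t⟩⟩, ⟨e, t⟩⟩, [dax [clud brell]] is ⟨e, ⟨e, t⟩⟩; result ⟨e, t⟩.

⟨e, t⟩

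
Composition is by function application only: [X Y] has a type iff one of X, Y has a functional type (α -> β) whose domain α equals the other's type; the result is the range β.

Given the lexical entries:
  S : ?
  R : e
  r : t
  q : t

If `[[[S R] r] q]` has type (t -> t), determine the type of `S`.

(e -> (t -> (t -> (t -> t))))

[[[S R] r] q] is required to be (t -> t). q : t cannot yield (t -> t) as functor, so [[S R] r] : (t -> (t -> t)).
[[S R] r] is required to be (t -> (t -> t)). r : t cannot yield (t -> (t -> t)) as functor, so [S R] : (t -> (t -> (t -> t))).
[S R] is required to be (t -> (t -> (t -> t))). R : e cannot yield (t -> (t -> (t -> t))) as functor, so S : (e -> (t -> (t -> (t -> t)))).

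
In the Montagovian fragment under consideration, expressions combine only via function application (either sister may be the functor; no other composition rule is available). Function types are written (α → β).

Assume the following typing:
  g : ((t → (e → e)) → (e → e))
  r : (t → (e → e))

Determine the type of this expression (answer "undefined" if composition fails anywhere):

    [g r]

(e → e)

At [g r], g : ((t → (e → e)) → (e → e)) takes r : (t → (e → e)), giving (e → e).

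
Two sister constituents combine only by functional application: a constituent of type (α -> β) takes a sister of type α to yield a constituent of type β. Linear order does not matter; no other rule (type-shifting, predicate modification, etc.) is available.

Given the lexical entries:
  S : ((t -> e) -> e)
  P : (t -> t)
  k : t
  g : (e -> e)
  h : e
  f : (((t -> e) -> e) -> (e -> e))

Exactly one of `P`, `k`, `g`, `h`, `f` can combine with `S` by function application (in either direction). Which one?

f

P : (t -> t) — does not combine with S.
k : t — does not combine with S.
g : (e -> e) — does not combine with S.
h : e — does not combine with S.
f — combines: f : (((t -> e) -> e) -> (e -> e)) takes S : ((t -> e) -> e) as argument, giving (e -> e).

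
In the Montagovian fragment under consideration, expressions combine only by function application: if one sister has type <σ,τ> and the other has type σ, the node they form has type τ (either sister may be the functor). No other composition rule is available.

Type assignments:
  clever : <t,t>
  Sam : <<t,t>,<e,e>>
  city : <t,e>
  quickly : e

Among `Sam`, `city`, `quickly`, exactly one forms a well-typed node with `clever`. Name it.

Sam

Sam — combines: Sam : <<t,t>,<e,e>> takes clever : <t,t> as argument, giving <e,e>.
city : <t,e> — no; clever wants t, and city wants t.
quickly : e — no; clever wants t, and quickly wants nothing (atomic).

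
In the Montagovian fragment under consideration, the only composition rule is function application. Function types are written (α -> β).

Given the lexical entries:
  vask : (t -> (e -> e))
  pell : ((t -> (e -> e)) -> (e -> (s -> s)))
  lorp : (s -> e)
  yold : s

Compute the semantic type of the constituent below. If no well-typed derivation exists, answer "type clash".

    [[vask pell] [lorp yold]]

(s -> s)

At [vask pell], pell : ((t -> (e -> e)) -> (e -> (s -> s))) takes vask : (t -> (e -> e)), giving (e -> (s -> s)).
At [lorp yold], lorp : (s -> e) takes yold : s, giving e.
At [[vask pell] [lorp yold]], [vask pell] : (e -> (s -> s)) takes [lorp yold] : e, giving (s -> s).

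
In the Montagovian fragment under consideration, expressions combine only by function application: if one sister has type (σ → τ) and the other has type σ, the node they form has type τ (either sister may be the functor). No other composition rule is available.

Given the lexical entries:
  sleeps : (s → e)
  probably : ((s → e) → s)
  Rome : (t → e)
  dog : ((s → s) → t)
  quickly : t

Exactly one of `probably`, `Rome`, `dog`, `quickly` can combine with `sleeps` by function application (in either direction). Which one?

probably

probably — combines: probably : ((s → e) → s) takes sleeps : (s → e) as argument, giving s.
Rome : (t → e) — does not combine with sleeps.
dog : ((s → s) → t) — does not combine with sleeps.
quickly : t — does not combine with sleeps.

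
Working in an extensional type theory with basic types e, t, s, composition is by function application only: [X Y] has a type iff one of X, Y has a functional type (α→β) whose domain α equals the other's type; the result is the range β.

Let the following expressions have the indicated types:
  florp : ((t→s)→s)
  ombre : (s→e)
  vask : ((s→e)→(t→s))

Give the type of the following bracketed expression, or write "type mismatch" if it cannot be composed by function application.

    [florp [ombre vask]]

s

[ombre vask]: ((s→e)→(t→s)) applied to (s→e) yields (t→s).
[florp [ombre vask]]: ((t→s)→s) applied to (t→s) yields s.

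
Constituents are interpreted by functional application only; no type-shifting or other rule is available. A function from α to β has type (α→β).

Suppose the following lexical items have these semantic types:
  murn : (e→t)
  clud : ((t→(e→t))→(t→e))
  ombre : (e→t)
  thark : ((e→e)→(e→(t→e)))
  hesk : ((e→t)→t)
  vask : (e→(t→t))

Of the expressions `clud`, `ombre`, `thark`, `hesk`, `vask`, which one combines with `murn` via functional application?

clud : ((t→(e→t))→(t→e)) — no; murn wants e, and clud wants (t→(e→t)).
ombre : (e→t) — no; murn wants e, and ombre wants e.
thark : ((e→e)→(e→(t→e))) — no; murn wants e, and thark wants (e→e).
hesk — combines: hesk : ((e→t)→t) takes murn : (e→t) as argument, giving t.
vask : (e→(t→t)) — no; murn wants e, and vask wants e.

hesk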